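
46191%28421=17770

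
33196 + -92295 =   -  59099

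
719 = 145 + 574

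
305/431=305/431  =  0.71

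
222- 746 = - 524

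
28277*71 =2007667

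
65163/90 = 21721/30  =  724.03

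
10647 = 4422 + 6225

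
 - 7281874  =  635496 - 7917370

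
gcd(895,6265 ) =895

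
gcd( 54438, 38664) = 6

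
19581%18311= 1270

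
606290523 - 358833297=247457226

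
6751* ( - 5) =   -  33755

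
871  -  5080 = -4209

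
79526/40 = 39763/20=1988.15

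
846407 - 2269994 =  - 1423587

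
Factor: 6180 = 2^2*3^1*5^1*103^1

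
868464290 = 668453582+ 200010708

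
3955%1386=1183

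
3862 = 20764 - 16902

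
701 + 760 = 1461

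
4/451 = 4/451 = 0.01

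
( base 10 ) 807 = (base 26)151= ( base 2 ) 1100100111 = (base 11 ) 674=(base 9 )1086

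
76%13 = 11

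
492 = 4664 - 4172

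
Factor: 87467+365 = 2^3*10979^1 = 87832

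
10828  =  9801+1027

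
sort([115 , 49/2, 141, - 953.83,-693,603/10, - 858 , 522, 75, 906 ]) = [ - 953.83, - 858, - 693,49/2, 603/10, 75,115, 141,  522,906]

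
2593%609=157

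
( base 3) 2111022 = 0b11100011001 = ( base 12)1075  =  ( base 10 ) 1817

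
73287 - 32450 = 40837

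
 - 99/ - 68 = 1 + 31/68= 1.46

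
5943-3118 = 2825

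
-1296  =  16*(-81 ) 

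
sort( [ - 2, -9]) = [ -9, - 2 ] 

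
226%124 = 102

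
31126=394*79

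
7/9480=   7/9480 = 0.00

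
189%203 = 189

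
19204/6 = 9602/3=3200.67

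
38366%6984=3446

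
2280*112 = 255360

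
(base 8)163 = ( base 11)A5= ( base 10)115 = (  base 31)3M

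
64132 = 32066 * 2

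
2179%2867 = 2179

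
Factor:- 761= -761^1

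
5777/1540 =5777/1540 = 3.75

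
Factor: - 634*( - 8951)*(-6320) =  - 2^5*  5^1*79^1*317^1*8951^1 = - 35865582880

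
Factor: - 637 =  - 7^2*13^1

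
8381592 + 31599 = 8413191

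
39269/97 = 404 + 81/97=404.84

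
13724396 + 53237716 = 66962112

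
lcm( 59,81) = 4779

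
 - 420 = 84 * ( - 5)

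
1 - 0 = 1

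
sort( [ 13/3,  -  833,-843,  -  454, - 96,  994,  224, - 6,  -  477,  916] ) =[ - 843,  -  833, - 477,  -  454, -96, - 6,  13/3,  224, 916,994 ]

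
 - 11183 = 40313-51496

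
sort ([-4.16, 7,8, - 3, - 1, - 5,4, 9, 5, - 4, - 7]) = [ - 7, - 5, - 4.16 , - 4, - 3,  -  1,4,5, 7,8,9]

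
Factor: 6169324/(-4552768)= -1542331/1138192 =- 2^( - 4)*7^1*11^(-1)*29^( - 1 )*223^( -1 )*220333^1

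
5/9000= 1/1800 = 0.00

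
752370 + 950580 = 1702950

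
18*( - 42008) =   -  756144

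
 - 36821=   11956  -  48777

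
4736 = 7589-2853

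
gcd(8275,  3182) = 1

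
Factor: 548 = 2^2*137^1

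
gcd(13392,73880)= 8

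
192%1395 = 192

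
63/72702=1/1154 = 0.00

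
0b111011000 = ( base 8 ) 730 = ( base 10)472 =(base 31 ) F7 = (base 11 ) 39A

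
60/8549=60/8549  =  0.01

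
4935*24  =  118440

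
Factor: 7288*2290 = 16689520  =  2^4*5^1 * 229^1*911^1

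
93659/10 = 93659/10 = 9365.90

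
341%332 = 9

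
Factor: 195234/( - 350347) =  - 2^1 * 3^1*13^1 * 2503^1*350347^( - 1)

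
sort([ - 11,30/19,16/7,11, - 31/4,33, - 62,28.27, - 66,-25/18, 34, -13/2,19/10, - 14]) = [ - 66, - 62, - 14, - 11, - 31/4, - 13/2, - 25/18,30/19,19/10,16/7,11, 28.27,33, 34 ]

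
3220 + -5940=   -  2720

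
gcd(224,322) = 14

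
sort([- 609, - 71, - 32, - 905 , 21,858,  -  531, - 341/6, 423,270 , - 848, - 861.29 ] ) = [ - 905, - 861.29,  -  848,-609, - 531, - 71,-341/6, - 32,21,270,423,858]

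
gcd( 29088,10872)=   72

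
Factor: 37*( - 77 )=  - 2849 = - 7^1*11^1*37^1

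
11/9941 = 11/9941 = 0.00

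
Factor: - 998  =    -  2^1*499^1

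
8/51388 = 2/12847 = 0.00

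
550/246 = 275/123 =2.24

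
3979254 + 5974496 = 9953750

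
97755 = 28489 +69266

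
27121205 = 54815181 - 27693976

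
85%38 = 9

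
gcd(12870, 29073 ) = 33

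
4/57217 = 4/57217 = 0.00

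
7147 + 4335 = 11482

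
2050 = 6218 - 4168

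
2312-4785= - 2473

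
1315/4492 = 1315/4492 = 0.29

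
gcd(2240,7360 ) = 320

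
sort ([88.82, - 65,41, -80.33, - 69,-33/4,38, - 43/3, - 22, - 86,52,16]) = [ - 86,  -  80.33, - 69, - 65, - 22, - 43/3, - 33/4,16, 38 , 41,52,88.82]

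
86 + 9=95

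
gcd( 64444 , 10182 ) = 2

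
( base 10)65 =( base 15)45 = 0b1000001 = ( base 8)101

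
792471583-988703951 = -196232368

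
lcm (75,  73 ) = 5475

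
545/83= 6 + 47/83 = 6.57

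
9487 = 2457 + 7030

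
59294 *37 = 2193878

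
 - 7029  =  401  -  7430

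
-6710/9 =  - 746+4/9 = - 745.56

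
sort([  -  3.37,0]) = [-3.37,0] 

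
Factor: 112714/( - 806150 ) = -56357/403075=-5^( - 2 )*7^1*23^(-1)*83^1* 97^1*701^( - 1)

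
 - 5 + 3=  - 2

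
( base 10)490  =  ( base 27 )I4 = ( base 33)es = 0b111101010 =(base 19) 16f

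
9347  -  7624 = 1723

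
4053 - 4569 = - 516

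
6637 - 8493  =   - 1856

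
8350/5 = 1670 = 1670.00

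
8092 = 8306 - 214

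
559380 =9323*60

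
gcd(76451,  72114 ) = 1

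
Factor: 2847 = 3^1 * 13^1* 73^1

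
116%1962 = 116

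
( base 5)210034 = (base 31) 75C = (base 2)1101011101110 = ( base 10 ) 6894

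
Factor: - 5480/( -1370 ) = 4 = 2^2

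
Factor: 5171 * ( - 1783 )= -9219893 = -  1783^1*5171^1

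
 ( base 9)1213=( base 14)487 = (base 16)387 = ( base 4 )32013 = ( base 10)903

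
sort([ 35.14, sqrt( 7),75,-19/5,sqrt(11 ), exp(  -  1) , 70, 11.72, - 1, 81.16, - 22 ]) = [ - 22,- 19/5, - 1 , exp( - 1), sqrt (7), sqrt(11), 11.72,35.14,70, 75,81.16]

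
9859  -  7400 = 2459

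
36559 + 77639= 114198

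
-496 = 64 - 560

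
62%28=6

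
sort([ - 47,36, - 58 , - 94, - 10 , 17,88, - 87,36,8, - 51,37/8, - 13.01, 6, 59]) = [ - 94, - 87, - 58 , - 51, - 47, - 13.01 , - 10,37/8, 6 , 8, 17, 36,36,59, 88 ]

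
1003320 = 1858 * 540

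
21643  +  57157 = 78800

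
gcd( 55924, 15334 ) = 902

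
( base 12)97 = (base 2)1110011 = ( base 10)115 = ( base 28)43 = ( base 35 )3a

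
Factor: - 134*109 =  - 14606 = - 2^1*67^1*109^1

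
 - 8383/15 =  - 8383/15= -  558.87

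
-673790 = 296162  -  969952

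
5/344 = 5/344  =  0.01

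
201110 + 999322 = 1200432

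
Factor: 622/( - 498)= - 311/249 = - 3^( -1) * 83^ ( - 1 )*311^1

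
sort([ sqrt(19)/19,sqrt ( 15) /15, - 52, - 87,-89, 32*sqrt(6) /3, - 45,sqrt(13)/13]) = [ -89, - 87, - 52 , -45, sqrt( 19)/19,  sqrt(15)/15,sqrt( 13 )/13,32*sqrt(6)/3 ] 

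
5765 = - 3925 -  - 9690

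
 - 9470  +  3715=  - 5755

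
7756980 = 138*56210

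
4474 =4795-321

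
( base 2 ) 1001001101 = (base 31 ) J0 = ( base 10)589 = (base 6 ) 2421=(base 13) 364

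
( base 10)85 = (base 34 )2H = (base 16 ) 55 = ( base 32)2L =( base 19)49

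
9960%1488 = 1032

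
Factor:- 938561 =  - 13^1*23^1*43^1*73^1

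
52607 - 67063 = -14456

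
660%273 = 114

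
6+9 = 15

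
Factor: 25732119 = 3^1*7^1*349^1*3511^1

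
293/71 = 4 + 9/71 = 4.13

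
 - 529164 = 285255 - 814419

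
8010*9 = 72090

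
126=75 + 51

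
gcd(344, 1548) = 172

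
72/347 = 72/347 = 0.21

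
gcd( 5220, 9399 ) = 3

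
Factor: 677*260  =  2^2 * 5^1*13^1 * 677^1 =176020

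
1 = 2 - 1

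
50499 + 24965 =75464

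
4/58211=4/58211=0.00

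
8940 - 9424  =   - 484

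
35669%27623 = 8046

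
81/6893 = 81/6893 = 0.01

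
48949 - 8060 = 40889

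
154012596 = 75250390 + 78762206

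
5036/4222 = 2518/2111= 1.19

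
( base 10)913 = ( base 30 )10d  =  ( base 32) SH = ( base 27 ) 16M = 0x391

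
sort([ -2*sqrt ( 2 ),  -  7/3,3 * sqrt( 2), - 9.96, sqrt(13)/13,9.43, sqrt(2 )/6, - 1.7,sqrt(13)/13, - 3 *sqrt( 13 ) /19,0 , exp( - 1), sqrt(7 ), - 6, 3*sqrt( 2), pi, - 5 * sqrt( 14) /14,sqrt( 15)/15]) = [ - 9.96,-6, - 2  *sqrt( 2 ), - 7/3, - 1.7, - 5*sqrt(14) /14, - 3 * sqrt ( 13)/19, 0, sqrt( 2) /6, sqrt(15) /15,  sqrt(13 )/13 , sqrt( 13 ) /13,exp( - 1),sqrt( 7 ), pi, 3*sqrt( 2), 3*sqrt( 2), 9.43] 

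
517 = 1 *517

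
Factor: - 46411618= - 2^1*11^1*2109619^1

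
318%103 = 9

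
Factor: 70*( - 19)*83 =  - 110390 = - 2^1*5^1*7^1 * 19^1*83^1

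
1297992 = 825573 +472419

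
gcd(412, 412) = 412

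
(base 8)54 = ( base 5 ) 134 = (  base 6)112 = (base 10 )44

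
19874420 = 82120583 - 62246163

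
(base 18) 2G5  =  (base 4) 32231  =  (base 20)271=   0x3AD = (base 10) 941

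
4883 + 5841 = 10724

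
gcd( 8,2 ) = 2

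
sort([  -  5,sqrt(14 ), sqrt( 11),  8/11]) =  [ - 5, 8/11, sqrt( 11), sqrt(14 )]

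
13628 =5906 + 7722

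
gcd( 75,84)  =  3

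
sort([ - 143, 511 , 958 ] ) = [ - 143, 511,  958 ] 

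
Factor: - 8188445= -5^1 *89^1 * 18401^1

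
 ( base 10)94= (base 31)31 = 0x5e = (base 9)114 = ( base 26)3G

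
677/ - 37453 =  - 1 + 36776/37453 = - 0.02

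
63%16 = 15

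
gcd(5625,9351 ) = 9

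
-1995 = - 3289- - 1294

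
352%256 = 96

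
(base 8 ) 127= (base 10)87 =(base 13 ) 69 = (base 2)1010111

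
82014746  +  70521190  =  152535936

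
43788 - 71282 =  - 27494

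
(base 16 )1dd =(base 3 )122200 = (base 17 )1b1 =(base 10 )477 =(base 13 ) 2A9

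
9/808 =9/808  =  0.01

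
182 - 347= - 165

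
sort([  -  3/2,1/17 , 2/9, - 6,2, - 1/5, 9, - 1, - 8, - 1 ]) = [ - 8, - 6, - 3/2,-1, - 1, - 1/5, 1/17 , 2/9, 2,9]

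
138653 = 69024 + 69629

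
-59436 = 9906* ( - 6)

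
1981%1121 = 860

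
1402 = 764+638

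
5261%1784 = 1693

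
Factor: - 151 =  - 151^1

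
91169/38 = 2399 + 7/38 = 2399.18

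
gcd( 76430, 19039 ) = 1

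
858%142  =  6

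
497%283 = 214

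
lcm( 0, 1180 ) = 0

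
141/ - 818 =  - 1 + 677/818 = - 0.17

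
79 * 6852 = 541308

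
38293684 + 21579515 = 59873199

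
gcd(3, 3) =3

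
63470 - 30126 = 33344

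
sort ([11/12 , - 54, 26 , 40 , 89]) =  [-54,11/12, 26 , 40 , 89]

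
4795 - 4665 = 130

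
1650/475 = 3  +  9/19 = 3.47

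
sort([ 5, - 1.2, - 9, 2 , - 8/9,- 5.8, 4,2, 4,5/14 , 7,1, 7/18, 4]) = [ - 9, - 5.8, - 1.2,-8/9,  5/14,  7/18, 1,2, 2, 4,  4, 4,5, 7 ] 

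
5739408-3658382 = 2081026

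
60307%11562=2497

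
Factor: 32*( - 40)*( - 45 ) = 2^8*3^2*5^2=57600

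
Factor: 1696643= 13^1*19^1* 6869^1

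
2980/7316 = 745/1829=0.41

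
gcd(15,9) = 3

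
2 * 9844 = 19688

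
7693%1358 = 903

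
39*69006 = 2691234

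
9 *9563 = 86067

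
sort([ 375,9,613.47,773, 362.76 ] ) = [9,362.76,375, 613.47,  773]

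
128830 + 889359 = 1018189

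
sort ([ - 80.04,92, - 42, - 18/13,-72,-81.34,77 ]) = [  -  81.34 ,- 80.04,- 72, - 42,- 18/13, 77,92]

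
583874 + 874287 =1458161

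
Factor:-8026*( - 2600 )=2^4*5^2*13^1*4013^1=20867600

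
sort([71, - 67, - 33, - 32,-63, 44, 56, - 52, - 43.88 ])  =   [ - 67, - 63, - 52,  -  43.88, - 33, - 32, 44,  56, 71] 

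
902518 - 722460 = 180058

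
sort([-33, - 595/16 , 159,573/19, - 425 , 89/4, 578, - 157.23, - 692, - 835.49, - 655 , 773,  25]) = [-835.49, - 692, - 655 , - 425, - 157.23, - 595/16, - 33, 89/4,  25,  573/19, 159 , 578, 773]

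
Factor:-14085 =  - 3^2*5^1*313^1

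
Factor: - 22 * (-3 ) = 66 = 2^1*3^1*11^1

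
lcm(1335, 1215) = 108135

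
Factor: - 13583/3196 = -2^( - 2 )*17^1  =  - 17/4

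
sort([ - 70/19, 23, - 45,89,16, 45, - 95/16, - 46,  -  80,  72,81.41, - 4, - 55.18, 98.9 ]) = [ -80,  -  55.18, - 46, - 45, - 95/16 , - 4, - 70/19,16,23, 45,72 , 81.41,89,98.9 ]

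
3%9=3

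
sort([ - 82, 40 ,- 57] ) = [ -82,-57, 40]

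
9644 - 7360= 2284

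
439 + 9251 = 9690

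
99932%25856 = 22364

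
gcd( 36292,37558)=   422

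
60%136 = 60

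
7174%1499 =1178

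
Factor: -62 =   -  2^1*31^1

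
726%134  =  56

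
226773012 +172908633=399681645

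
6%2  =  0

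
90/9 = 10 = 10.00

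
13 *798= 10374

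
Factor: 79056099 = 3^2*2083^1 * 4217^1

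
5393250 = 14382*375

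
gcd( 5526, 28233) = 9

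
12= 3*4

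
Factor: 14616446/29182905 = 2^1*3^(-2)  *5^( - 1 )*13^1*53^1*10607^1*648509^ ( - 1)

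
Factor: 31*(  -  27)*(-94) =2^1*3^3*31^1*47^1= 78678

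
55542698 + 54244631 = 109787329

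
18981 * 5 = 94905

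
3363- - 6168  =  9531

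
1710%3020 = 1710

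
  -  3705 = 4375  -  8080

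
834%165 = 9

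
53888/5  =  10777+ 3/5 = 10777.60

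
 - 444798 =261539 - 706337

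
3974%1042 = 848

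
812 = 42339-41527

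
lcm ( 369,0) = 0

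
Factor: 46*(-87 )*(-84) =2^3*3^2 * 7^1*23^1*29^1= 336168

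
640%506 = 134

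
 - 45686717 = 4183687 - 49870404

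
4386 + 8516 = 12902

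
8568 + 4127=12695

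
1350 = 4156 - 2806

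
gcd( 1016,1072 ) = 8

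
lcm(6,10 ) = 30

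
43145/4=43145/4 = 10786.25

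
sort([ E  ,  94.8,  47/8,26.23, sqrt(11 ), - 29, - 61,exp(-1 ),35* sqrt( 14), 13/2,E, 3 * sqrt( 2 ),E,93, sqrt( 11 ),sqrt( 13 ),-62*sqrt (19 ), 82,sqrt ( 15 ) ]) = [ - 62 *sqrt(19 ), - 61, - 29,exp( - 1),E,E , E,sqrt( 11 ),sqrt(11 ) , sqrt( 13),sqrt( 15 ) , 3*sqrt(2 ),47/8, 13/2,26.23,82, 93,94.8, 35*sqrt ( 14)]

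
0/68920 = 0 = 0.00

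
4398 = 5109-711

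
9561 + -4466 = 5095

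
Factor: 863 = 863^1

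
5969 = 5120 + 849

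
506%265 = 241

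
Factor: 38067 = 3^1*12689^1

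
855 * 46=39330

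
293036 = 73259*4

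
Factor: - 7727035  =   - 5^1*47^1*131^1*251^1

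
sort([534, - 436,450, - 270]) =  [ - 436, - 270, 450,534]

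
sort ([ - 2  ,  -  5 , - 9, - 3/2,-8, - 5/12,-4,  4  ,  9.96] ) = [ - 9,-8 , - 5,-4,-2,-3/2, - 5/12, 4,9.96]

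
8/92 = 2/23 = 0.09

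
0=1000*0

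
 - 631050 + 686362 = 55312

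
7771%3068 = 1635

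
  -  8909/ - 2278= 8909/2278 = 3.91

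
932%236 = 224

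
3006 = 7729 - 4723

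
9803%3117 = 452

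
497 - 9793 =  - 9296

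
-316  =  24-340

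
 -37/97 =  - 37/97 = -0.38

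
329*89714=29515906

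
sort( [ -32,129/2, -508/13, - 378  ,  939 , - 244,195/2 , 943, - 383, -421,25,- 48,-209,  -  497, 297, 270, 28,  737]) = [  -  497, - 421, - 383,-378,-244,  -  209, - 48,-508/13, - 32,25, 28, 129/2 , 195/2,270,297,737,939,943 ] 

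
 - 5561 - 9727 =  - 15288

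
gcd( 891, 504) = 9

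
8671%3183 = 2305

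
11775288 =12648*931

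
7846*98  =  768908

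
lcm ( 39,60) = 780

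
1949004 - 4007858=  - 2058854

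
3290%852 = 734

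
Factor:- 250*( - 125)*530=16562500= 2^2*5^7*53^1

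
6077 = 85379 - 79302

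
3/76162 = 3/76162 = 0.00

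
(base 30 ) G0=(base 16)1E0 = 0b111100000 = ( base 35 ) dp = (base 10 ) 480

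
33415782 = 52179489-18763707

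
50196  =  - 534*( - 94)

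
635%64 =59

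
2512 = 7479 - 4967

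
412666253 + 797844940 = 1210511193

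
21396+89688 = 111084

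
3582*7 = 25074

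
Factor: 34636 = 2^2*7^1*1237^1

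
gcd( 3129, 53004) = 21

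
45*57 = 2565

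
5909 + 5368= 11277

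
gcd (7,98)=7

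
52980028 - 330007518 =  - 277027490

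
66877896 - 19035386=47842510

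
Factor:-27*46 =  - 2^1 * 3^3*23^1 = - 1242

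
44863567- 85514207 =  - 40650640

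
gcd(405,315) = 45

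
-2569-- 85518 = 82949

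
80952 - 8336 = 72616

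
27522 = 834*33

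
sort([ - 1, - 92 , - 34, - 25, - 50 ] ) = [-92, - 50, - 34,-25, - 1 ]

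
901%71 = 49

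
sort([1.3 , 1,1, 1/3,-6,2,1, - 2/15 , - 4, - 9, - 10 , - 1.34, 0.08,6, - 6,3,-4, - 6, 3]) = [ - 10,  -  9, - 6, - 6, - 6, - 4,  -  4, - 1.34, - 2/15, 0.08, 1/3, 1, 1 , 1,1.3, 2,3,3, 6 ]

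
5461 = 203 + 5258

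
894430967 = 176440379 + 717990588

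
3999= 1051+2948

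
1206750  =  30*40225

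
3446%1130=56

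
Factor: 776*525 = 2^3*3^1 * 5^2*7^1*97^1 = 407400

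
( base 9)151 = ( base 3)11201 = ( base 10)127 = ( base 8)177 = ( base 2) 1111111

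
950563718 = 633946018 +316617700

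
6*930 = 5580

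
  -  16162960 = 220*(-73468)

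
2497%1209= 79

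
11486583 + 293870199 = 305356782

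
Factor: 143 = 11^1 * 13^1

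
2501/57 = 43+50/57 = 43.88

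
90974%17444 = 3754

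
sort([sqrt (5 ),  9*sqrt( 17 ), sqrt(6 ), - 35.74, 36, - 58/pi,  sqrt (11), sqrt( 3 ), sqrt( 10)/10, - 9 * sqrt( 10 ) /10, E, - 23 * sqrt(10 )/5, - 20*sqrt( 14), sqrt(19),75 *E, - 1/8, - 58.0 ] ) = [ - 20*sqrt (14 ), - 58.0, - 35.74, - 58/pi,-23*sqrt ( 10 ) /5, - 9 * sqrt(10) /10,-1/8, sqrt(10)/10, sqrt ( 3 ),sqrt( 5 ), sqrt ( 6), E,sqrt( 11), sqrt( 19 ), 36, 9*sqrt( 17), 75*E ]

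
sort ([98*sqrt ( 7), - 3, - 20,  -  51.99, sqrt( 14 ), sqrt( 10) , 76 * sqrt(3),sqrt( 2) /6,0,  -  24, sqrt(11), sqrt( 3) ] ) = [ - 51.99, - 24, - 20, - 3,0,  sqrt( 2)/6, sqrt( 3), sqrt( 10), sqrt( 11), sqrt(14), 76*sqrt(3 ), 98*sqrt ( 7)]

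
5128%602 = 312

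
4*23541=94164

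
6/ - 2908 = -1 + 1451/1454 = -0.00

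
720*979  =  704880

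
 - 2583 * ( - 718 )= 1854594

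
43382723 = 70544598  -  27161875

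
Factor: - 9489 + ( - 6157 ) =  - 2^1*7823^1=-15646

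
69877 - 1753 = 68124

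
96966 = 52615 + 44351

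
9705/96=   101+3/32 = 101.09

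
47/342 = 47/342 = 0.14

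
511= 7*73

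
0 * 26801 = 0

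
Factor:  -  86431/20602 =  - 2^( - 1 ) * 19^1*4549^1 *10301^( - 1 )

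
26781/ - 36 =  - 8927/12= - 743.92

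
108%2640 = 108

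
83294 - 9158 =74136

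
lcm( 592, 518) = 4144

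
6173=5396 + 777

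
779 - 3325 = - 2546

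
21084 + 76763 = 97847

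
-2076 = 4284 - 6360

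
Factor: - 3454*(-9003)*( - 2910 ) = -2^2 * 3^2*5^1*11^1*97^1*157^1*3001^1 = - 90490413420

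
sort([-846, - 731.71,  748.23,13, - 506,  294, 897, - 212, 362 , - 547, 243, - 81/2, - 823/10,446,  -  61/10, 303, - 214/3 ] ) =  [ - 846 , -731.71, - 547, - 506, - 212, - 823/10, - 214/3, - 81/2 ,-61/10, 13,  243,  294,  303,362,446, 748.23,897]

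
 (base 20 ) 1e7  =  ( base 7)2001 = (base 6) 3103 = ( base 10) 687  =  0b1010101111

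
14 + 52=66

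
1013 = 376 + 637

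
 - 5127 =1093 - 6220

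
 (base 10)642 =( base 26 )OI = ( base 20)1C2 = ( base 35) IC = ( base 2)1010000010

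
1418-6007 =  - 4589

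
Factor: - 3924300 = - 2^2*3^1 * 5^2*103^1*127^1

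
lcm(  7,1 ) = 7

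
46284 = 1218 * 38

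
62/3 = 62/3= 20.67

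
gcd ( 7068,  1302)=186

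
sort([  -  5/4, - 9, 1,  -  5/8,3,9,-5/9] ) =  [-9, - 5/4, - 5/8, - 5/9,1,3,9 ]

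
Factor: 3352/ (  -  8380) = -2/5 = - 2^1*5^( - 1 )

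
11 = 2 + 9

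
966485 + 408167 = 1374652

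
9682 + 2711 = 12393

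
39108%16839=5430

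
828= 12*69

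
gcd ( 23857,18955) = 1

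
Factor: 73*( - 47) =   -  47^1*73^1  =  -3431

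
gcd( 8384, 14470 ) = 2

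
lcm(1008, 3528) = 7056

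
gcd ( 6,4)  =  2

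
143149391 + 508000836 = 651150227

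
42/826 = 3/59 = 0.05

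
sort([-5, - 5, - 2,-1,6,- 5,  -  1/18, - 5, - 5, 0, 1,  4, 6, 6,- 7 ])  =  [ - 7, - 5 , - 5, - 5,-5,-5 ,- 2, - 1  , - 1/18,0 , 1,4, 6, 6, 6]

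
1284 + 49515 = 50799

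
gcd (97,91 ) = 1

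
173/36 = 4 + 29/36  =  4.81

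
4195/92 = 4195/92=   45.60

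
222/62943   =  74/20981= 0.00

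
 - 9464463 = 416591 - 9881054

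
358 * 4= 1432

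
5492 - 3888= 1604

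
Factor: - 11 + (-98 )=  - 109^1 = - 109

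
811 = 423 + 388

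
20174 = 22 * 917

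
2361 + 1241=3602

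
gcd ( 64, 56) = 8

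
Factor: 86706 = 2^1*3^2 * 4817^1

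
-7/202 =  - 7/202 = - 0.03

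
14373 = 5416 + 8957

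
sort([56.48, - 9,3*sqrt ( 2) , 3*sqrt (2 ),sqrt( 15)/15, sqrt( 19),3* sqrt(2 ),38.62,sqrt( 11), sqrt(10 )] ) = [  -  9, sqrt(15)/15, sqrt( 10), sqrt( 11), 3*sqrt(2),3*sqrt( 2), 3*sqrt(2 ),sqrt(19 ),38.62,  56.48 ]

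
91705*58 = 5318890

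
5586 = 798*7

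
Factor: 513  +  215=728 = 2^3*7^1 * 13^1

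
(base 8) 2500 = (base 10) 1344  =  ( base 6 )10120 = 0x540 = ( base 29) 1HA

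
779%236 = 71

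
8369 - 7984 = 385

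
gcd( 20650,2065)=2065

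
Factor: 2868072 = 2^3*3^1 * 119503^1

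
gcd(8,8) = 8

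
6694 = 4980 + 1714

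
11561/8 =11561/8 = 1445.12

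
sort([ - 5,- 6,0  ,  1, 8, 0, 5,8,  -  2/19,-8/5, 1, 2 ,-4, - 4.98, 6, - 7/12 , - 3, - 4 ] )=[ - 6, - 5, - 4.98  , - 4,  -  4,  -  3, - 8/5  , - 7/12, - 2/19,0,0, 1, 1, 2,5, 6, 8,8]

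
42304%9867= 2836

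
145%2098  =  145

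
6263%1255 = 1243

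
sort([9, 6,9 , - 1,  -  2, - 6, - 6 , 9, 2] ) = [ - 6  ,-6, - 2, - 1,2,6,9, 9,9]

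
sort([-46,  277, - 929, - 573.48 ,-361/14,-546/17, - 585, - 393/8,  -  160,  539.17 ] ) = [ - 929,-585, - 573.48 , - 160, - 393/8 , - 46, - 546/17, - 361/14, 277, 539.17] 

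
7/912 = 7/912 = 0.01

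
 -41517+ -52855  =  - 94372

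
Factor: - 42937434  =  - 2^1*3^2*199^1*11987^1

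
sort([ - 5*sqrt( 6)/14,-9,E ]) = [  -  9,  -  5*sqrt(6 ) /14,E] 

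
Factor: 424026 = 2^1*3^2*23557^1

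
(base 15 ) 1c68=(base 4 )1200131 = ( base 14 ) 236D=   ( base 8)14035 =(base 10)6173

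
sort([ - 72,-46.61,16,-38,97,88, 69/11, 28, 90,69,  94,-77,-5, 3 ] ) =[ - 77, - 72, - 46.61, - 38,-5 , 3, 69/11, 16, 28, 69,88, 90,  94, 97]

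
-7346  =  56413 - 63759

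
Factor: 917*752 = 689584 = 2^4*7^1*47^1*  131^1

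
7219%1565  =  959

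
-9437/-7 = 1348 + 1/7 = 1348.14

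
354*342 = 121068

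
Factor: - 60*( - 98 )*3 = 2^3*3^2 * 5^1 *7^2 = 17640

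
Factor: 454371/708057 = 3^( - 1) * 7^(-1 )*311^1 * 487^1* 11239^( - 1)= 151457/236019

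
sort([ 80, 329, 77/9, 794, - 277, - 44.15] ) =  [ - 277, - 44.15, 77/9,80, 329,794]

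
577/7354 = 577/7354 = 0.08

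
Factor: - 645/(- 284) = 2^( - 2)*3^1*5^1*43^1*71^ ( - 1)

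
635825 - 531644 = 104181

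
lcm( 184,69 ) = 552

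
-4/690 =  - 2/345 = - 0.01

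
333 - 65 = 268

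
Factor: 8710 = 2^1*5^1*13^1*67^1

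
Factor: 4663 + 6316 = 10979^1  =  10979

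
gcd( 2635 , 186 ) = 31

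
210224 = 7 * 30032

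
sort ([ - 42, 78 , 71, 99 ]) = [ - 42, 71, 78, 99]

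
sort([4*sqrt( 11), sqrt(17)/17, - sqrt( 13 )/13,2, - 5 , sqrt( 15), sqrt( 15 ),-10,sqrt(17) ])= [- 10, - 5, - sqrt( 13 ) /13,sqrt(17 ) /17, 2, sqrt ( 15), sqrt(15),  sqrt(17 ) , 4*sqrt( 11)]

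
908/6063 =908/6063 = 0.15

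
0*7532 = 0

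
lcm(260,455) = 1820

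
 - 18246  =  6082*(-3 ) 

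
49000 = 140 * 350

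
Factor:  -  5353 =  - 53^1*101^1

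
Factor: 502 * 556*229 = 63916648  =  2^3*139^1*229^1*251^1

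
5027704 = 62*81092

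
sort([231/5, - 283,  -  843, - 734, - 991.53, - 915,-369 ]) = [ - 991.53,  -  915, - 843,-734, - 369, - 283,231/5]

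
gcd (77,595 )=7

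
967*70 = 67690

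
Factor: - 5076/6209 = - 2^2 * 3^3*7^( - 1)*47^1*887^( - 1) 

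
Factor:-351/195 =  - 9/5  =  - 3^2*5^( - 1) 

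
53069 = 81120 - 28051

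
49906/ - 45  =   - 49906/45   =  - 1109.02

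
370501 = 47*7883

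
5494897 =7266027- 1771130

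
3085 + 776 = 3861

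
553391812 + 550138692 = 1103530504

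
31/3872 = 31/3872 = 0.01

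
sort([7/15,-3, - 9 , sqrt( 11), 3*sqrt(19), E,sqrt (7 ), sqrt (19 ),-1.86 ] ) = [ - 9, - 3, - 1.86, 7/15, sqrt( 7), E, sqrt( 11 ),sqrt( 19), 3 * sqrt(19)]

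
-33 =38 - 71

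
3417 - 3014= 403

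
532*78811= 41927452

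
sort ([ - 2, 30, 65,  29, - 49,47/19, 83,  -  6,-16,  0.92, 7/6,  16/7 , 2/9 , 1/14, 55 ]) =[ - 49, - 16 , - 6, - 2, 1/14, 2/9, 0.92, 7/6,16/7, 47/19, 29, 30 , 55, 65, 83]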